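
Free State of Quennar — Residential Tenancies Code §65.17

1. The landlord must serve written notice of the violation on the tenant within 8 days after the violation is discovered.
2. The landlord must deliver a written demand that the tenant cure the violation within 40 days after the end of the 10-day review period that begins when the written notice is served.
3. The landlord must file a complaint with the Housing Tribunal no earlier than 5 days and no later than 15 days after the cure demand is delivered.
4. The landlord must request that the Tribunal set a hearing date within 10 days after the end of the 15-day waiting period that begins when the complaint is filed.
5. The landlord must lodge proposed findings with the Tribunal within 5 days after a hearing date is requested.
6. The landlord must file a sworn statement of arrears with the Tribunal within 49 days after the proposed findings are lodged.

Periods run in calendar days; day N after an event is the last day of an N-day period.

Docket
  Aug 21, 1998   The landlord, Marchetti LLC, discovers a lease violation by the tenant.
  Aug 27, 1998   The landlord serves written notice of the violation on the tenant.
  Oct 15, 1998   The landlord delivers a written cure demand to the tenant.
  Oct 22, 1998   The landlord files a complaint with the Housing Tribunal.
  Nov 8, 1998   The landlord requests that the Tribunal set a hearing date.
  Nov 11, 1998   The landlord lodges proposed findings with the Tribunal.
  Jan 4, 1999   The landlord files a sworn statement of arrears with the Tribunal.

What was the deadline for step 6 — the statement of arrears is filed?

Step 6 runs from Nov 11, 1998, when the proposed findings are lodged. 49 days after Nov 11, 1998 is Dec 30, 1998.

Dec 30, 1998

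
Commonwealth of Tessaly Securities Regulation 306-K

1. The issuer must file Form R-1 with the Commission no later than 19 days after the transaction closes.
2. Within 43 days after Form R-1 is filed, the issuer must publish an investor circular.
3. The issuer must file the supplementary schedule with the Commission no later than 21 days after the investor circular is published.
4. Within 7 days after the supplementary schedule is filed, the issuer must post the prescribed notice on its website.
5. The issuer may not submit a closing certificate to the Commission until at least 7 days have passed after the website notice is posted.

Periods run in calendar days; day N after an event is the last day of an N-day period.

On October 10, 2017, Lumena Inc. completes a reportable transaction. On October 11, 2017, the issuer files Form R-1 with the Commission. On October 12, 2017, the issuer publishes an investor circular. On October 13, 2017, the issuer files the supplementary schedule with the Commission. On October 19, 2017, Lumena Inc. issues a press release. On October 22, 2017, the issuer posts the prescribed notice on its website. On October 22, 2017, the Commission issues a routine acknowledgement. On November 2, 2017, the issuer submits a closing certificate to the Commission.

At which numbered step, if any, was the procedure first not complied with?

Step 1 — counting 19 days from October 10, 2017 (when the transaction closes) gives a deadline of October 29, 2017; done October 11, 2017 — timely.
Step 2 — counting 43 days from October 11, 2017 (when Form R-1 is filed) gives a deadline of November 23, 2017; done October 12, 2017 — timely.
Step 3 — counting 21 days from October 12, 2017 (when the investor circular is published) gives a deadline of November 2, 2017; completed October 13, 2017, before the deadline.
Step 4 — counting 7 days from October 13, 2017 (when the supplementary schedule is filed) gives a deadline of October 20, 2017; done October 22, 2017 — 2 days late.

Step 4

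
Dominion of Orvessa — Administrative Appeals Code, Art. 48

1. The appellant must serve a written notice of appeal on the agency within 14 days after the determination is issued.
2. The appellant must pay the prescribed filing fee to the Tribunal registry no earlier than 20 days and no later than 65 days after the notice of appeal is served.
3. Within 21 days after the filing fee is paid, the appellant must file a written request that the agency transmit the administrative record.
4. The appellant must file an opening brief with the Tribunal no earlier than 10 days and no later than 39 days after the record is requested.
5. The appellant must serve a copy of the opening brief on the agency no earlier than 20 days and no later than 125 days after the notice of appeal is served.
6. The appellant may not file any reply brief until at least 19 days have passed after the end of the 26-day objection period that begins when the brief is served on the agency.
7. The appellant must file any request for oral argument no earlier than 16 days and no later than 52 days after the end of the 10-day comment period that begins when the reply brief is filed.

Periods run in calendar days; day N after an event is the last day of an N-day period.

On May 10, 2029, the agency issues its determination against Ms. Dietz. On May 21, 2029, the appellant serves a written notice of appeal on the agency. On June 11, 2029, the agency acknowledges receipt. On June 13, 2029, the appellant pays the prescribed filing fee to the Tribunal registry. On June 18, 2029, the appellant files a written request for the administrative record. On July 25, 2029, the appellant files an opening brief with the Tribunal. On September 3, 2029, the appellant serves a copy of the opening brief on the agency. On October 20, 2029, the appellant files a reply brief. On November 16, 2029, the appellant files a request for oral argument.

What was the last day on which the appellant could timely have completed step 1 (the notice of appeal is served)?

Step 1 runs from May 10, 2029, when the determination is issued. 14 days after May 10, 2029 is May 24, 2029.

May 24, 2029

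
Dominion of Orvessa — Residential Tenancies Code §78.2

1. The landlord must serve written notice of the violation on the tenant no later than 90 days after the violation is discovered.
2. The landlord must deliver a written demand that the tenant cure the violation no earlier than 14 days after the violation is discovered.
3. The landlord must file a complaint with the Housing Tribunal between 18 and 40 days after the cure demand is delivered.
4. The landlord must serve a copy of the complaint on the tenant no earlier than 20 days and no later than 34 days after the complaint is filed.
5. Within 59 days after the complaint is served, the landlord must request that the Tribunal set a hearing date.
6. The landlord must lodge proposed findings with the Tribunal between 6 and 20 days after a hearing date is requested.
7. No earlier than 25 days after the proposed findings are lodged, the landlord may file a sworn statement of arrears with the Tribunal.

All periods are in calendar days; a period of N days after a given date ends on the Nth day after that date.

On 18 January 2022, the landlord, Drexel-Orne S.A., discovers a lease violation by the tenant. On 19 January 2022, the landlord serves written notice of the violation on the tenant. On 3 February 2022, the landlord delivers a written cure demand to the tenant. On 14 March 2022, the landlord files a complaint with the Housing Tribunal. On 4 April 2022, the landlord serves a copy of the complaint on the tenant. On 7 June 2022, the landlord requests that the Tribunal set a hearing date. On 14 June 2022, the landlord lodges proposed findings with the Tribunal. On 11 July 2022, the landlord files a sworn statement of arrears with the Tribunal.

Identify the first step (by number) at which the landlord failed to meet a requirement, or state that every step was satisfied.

Step 5

(1) due by 18 January 2022 + 90 days = 18 April 2022; done 19 January 2022 — timely.
(2) permitted from 18 January 2022 + 14 days = 1 February 2022 onward; done 3 February 2022, after the minimum wait.
(3) the permitted window runs from 3 February 2022 + 18 = 21 February 2022 to 3 February 2022 + 40 = 15 March 2022; 14 March 2022 falls inside that range.
(4) the permitted window runs from 14 March 2022 + 20 = 3 April 2022 to 14 March 2022 + 34 = 17 April 2022; 4 April 2022 falls inside that range.
(5) due by 4 April 2022 + 59 days = 2 June 2022; not done until 7 June 2022, 5 days after the deadline.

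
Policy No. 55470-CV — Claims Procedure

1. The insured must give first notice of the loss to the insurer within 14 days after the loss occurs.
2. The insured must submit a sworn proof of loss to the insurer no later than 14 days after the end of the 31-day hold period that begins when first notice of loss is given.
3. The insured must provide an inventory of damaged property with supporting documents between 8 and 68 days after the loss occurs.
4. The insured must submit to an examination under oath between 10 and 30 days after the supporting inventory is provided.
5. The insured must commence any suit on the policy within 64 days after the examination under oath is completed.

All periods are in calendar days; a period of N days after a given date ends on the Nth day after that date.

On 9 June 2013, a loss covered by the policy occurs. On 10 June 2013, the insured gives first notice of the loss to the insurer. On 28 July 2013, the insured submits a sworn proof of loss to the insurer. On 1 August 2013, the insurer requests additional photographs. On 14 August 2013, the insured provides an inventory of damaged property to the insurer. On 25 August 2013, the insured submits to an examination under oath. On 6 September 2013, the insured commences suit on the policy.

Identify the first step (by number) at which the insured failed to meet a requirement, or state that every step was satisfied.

(1) due by 9 June 2013 + 14 days = 23 June 2013; done 10 June 2013 — timely.
(2) due by 11 July 2013 + 14 days = 25 July 2013; 28 July 2013 misses that deadline by 3 days.

Step 2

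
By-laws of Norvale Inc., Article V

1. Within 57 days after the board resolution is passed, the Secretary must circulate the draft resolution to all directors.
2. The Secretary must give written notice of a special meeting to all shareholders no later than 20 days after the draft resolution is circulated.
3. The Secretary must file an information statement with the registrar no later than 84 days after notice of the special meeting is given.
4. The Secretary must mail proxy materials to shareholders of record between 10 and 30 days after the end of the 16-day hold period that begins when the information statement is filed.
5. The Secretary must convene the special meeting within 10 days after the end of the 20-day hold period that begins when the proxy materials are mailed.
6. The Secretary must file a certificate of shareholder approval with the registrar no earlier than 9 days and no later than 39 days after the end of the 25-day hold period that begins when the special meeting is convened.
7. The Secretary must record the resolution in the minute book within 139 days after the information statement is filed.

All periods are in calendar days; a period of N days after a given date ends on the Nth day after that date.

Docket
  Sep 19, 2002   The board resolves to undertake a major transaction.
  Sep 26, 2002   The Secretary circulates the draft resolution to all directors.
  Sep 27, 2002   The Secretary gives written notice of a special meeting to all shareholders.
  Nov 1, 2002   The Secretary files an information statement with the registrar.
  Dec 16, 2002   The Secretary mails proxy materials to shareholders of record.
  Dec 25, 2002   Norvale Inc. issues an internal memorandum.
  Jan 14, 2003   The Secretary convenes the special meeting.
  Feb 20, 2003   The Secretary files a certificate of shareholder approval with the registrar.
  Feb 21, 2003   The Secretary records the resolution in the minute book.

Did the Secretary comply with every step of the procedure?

Yes

(1) due by Sep 19, 2002 + 57 days = Nov 15, 2002; done Sep 26, 2002 — timely.
(2) due by Sep 26, 2002 + 20 days = Oct 16, 2002; Sep 27, 2002 is within that limit.
(3) due by Sep 27, 2002 + 84 days = Dec 20, 2002; completed Nov 1, 2002, before the deadline.
(4) the permitted window runs from Nov 17, 2002 + 10 = Nov 27, 2002 to Nov 17, 2002 + 30 = Dec 17, 2002; Dec 16, 2002 falls inside that range.
(5) due by Jan 5, 2003 + 10 days = Jan 15, 2003; Jan 14, 2003 is within that limit.
(6) the permitted window runs from Feb 8, 2003 + 9 = Feb 17, 2003 to Feb 8, 2003 + 39 = Mar 19, 2003; done Feb 20, 2003, which is between those dates.
(7) due by Nov 1, 2002 + 139 days = Mar 20, 2003; completed Feb 21, 2003, before the deadline.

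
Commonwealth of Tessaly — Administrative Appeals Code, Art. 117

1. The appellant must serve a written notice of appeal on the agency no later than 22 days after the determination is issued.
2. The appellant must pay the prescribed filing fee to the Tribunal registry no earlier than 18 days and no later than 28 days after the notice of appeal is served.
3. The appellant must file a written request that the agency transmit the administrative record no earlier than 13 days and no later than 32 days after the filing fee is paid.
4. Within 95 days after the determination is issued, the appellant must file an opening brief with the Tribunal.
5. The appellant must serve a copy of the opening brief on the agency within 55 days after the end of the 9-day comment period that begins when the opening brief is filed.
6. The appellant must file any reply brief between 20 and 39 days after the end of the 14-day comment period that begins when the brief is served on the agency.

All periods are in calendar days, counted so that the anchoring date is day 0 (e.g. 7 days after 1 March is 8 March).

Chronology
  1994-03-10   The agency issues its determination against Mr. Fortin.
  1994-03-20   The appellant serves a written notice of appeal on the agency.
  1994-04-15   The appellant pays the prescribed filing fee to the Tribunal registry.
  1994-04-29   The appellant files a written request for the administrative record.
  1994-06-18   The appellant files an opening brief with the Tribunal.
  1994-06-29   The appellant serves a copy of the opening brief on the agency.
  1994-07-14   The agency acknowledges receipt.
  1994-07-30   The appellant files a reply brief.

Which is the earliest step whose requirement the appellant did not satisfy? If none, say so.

Step 4

(1) due by 1994-03-10 + 22 days = 1994-04-01; completed 1994-03-20, before the deadline.
(2) the permitted window runs from 1994-03-20 + 18 = 1994-04-07 to 1994-03-20 + 28 = 1994-04-17; 1994-04-15 falls inside that range.
(3) the permitted window runs from 1994-04-15 + 13 = 1994-04-28 to 1994-04-15 + 32 = 1994-05-17; 1994-04-29 falls inside that range.
(4) due by 1994-03-10 + 95 days = 1994-06-13; 1994-06-18 misses that deadline by 5 days.
The procedure was therefore not followed at step 4.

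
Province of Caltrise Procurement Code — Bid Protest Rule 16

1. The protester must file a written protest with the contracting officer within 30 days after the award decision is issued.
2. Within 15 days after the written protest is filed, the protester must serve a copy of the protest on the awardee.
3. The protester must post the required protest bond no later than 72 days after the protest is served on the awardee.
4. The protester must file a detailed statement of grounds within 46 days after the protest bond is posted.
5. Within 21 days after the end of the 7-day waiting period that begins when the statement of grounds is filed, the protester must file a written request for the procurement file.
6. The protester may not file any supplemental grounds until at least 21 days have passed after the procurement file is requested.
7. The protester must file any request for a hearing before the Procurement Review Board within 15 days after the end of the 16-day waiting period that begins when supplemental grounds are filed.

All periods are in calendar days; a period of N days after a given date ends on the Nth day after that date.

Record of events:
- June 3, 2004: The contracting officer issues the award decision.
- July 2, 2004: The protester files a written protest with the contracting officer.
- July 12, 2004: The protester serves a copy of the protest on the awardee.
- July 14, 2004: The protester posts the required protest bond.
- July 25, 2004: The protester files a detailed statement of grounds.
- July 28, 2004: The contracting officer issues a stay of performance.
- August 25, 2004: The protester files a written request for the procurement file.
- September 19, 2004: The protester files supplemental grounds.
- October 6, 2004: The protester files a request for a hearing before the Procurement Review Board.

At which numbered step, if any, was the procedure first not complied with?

Step 1: 30 days after June 3, 2004 (when the award decision is issued) is July 3, 2004; done July 2, 2004 — timely.
Step 2: 15 days after July 2, 2004 (when the written protest is filed) is July 17, 2004; July 12, 2004 is within that limit.
Step 3: 72 days after July 12, 2004 (when the protest is served on the awardee) is September 22, 2004; July 14, 2004 is within that limit.
Step 4: 46 days after July 14, 2004 (when the protest bond is posted) is August 29, 2004; completed July 25, 2004, before the deadline.
Step 5: 21 days after August 1, 2004 (end of the 7-day waiting period, which began when the statement of grounds is filed on July 25, 2004) is August 22, 2004; not done until August 25, 2004, 3 days after the deadline.

Step 5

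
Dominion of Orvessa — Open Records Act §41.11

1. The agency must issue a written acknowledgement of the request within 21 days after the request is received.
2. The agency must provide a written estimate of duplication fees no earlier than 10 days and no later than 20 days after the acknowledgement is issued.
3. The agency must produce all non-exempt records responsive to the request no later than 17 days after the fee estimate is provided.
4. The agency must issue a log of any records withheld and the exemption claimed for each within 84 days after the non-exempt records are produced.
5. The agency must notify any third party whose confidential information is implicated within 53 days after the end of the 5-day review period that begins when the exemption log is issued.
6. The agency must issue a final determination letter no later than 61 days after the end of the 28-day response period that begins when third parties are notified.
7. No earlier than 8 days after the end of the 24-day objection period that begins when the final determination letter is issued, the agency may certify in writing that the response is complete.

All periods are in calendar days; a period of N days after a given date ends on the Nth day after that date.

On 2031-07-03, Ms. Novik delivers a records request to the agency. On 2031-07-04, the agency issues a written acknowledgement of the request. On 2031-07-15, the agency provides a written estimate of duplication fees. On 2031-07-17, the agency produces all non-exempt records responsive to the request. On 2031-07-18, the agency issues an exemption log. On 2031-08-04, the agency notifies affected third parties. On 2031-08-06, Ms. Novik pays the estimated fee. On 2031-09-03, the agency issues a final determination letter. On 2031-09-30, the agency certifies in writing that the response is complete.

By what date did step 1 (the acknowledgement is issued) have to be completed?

2031-07-24

Step 1 runs from 2031-07-03, when the request is received. 21 days after 2031-07-03 is 2031-07-24.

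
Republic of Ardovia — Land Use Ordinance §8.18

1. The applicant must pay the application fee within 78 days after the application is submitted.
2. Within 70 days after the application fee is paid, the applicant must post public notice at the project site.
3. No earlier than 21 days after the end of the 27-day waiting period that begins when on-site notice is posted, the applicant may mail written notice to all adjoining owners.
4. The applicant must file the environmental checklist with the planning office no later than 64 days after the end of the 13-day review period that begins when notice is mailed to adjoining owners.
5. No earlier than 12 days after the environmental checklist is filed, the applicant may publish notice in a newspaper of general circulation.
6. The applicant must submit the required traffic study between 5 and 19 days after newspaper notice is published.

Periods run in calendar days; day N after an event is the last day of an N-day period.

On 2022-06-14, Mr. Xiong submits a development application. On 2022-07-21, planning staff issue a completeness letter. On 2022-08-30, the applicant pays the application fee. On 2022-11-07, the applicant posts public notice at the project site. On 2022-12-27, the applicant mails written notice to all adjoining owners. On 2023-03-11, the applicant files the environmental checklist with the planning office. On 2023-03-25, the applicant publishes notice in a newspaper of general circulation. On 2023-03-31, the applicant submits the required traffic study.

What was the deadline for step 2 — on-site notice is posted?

2022-11-08

Step 2 runs from 2022-08-30, when the application fee is paid. 70 days after 2022-08-30 is 2022-11-08.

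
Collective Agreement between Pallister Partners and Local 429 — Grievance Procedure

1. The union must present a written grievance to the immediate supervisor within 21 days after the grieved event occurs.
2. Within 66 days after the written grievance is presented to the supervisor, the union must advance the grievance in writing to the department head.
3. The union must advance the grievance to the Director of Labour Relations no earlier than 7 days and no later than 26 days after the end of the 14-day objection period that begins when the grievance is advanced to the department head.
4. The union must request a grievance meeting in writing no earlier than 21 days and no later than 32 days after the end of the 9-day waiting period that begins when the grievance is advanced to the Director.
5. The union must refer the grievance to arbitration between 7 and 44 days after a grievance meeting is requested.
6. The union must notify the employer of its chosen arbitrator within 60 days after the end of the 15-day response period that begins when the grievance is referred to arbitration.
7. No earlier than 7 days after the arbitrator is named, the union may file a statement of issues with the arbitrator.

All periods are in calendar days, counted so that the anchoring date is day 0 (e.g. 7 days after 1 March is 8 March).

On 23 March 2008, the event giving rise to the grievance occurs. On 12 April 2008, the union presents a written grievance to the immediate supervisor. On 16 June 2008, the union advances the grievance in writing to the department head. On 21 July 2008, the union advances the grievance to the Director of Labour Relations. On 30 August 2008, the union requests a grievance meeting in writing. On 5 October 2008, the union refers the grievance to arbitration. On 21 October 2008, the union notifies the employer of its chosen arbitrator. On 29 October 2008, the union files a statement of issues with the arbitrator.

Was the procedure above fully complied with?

Yes

Step 1 — counting 21 days from 23 March 2008 (when the grieved event occurs) gives a deadline of 13 April 2008; 12 April 2008 is within that limit.
Step 2 — counting 66 days from 12 April 2008 (when the written grievance is presented to the supervisor) gives a deadline of 17 June 2008; done 16 June 2008 — timely.
Step 3 — 7 and 26 days from 30 June 2008 (end of the 14-day objection period, which began when the grievance is advanced to the department head on 16 June 2008) are 7 July 2008 and 26 July 2008 respectively; 21 July 2008 falls inside that range.
Step 4 — 21 and 32 days from 30 July 2008 (end of the 9-day waiting period, which began when the grievance is advanced to the Director on 21 July 2008) are 20 August 2008 and 31 August 2008 respectively; done 30 August 2008 — within the window.
Step 5 — 7 and 44 days from 30 August 2008 (when a grievance meeting is requested) are 6 September 2008 and 13 October 2008 respectively; done 5 October 2008, which is between those dates.
Step 6 — counting 60 days from 20 October 2008 (end of the 15-day response period, which began when the grievance is referred to arbitration on 5 October 2008) gives a deadline of 19 December 2008; completed 21 October 2008, before the deadline.
Step 7 — must wait 7 days from 21 October 2008 (when the arbitrator is named), so not before 28 October 2008; 29 October 2008 is on or after that date.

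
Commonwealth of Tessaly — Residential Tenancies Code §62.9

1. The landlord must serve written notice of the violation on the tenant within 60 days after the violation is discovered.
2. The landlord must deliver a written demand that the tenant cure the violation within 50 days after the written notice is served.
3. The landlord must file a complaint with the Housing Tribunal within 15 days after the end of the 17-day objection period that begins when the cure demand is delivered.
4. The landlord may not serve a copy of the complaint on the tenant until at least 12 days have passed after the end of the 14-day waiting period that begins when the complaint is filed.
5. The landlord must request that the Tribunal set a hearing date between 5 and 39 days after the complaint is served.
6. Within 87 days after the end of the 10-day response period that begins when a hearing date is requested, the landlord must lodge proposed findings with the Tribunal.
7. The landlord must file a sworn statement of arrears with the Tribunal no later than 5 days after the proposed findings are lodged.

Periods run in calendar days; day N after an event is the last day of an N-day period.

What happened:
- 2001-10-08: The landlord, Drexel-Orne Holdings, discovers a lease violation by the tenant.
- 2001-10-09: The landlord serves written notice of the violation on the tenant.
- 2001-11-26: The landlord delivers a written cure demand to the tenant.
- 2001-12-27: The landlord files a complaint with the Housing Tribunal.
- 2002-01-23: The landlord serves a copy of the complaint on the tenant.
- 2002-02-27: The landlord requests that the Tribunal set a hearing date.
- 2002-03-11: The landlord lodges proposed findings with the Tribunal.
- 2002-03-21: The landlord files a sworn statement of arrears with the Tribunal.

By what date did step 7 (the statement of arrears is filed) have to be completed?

2002-03-16

Step 7 runs from 2002-03-11, when the proposed findings are lodged. 5 days after 2002-03-11 is 2002-03-16.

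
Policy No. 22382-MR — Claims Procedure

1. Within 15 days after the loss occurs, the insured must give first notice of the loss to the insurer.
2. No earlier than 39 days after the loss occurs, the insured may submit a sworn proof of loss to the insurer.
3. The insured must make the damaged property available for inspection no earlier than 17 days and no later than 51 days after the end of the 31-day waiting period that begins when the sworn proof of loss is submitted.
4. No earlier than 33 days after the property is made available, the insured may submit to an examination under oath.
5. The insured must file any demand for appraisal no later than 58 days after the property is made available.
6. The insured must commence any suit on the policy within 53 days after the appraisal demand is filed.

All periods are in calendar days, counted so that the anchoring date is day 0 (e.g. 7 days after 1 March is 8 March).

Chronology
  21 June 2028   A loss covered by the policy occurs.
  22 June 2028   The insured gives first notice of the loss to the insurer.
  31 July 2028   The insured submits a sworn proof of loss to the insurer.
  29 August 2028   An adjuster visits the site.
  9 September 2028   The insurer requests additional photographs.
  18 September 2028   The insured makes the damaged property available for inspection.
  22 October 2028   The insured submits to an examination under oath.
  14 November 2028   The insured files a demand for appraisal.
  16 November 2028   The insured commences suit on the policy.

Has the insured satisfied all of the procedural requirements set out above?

Step 1 — counting 15 days from 21 June 2028 (when the loss occurs) gives a deadline of 6 July 2028; done 22 June 2028 — timely.
Step 2 — must wait 39 days from 21 June 2028 (when the loss occurs), so not before 30 July 2028; 31 July 2028 is on or after that date.
Step 3 — 17 and 51 days from 31 August 2028 (end of the 31-day waiting period, which began when the sworn proof of loss is submitted on 31 July 2028) are 17 September 2028 and 21 October 2028 respectively; done 18 September 2028 — within the window.
Step 4 — must wait 33 days from 18 September 2028 (when the property is made available), so not before 21 October 2028; 22 October 2028 is on or after that date.
Step 5 — counting 58 days from 18 September 2028 (when the property is made available) gives a deadline of 15 November 2028; done 14 November 2028 — timely.
Step 6 — counting 53 days from 14 November 2028 (when the appraisal demand is filed) gives a deadline of 6 January 2029; done 16 November 2028 — timely.

Yes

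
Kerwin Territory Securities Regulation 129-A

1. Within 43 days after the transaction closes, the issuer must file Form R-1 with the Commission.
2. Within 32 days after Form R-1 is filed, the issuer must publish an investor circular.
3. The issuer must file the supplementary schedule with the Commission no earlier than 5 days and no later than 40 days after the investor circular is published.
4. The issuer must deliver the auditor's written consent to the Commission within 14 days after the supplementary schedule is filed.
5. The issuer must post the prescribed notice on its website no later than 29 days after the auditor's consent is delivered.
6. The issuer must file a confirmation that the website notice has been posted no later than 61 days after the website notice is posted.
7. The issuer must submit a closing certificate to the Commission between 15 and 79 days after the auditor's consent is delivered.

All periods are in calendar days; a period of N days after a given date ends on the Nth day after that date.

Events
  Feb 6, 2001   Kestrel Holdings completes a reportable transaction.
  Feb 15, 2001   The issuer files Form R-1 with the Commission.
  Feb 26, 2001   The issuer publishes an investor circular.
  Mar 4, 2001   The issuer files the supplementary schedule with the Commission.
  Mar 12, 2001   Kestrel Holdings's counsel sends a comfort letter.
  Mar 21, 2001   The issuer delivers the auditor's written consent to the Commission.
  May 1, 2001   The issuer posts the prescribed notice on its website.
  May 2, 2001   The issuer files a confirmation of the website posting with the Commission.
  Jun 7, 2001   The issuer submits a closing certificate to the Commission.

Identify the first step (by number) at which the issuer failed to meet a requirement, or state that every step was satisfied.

Step 1 — counting 43 days from Feb 6, 2001 (when the transaction closes) gives a deadline of Mar 21, 2001; Feb 15, 2001 is within that limit.
Step 2 — counting 32 days from Feb 15, 2001 (when Form R-1 is filed) gives a deadline of Mar 19, 2001; done Feb 26, 2001 — timely.
Step 3 — 5 and 40 days from Feb 26, 2001 (when the investor circular is published) are Mar 3, 2001 and Apr 7, 2001 respectively; done Mar 4, 2001 — within the window.
Step 4 — counting 14 days from Mar 4, 2001 (when the supplementary schedule is filed) gives a deadline of Mar 18, 2001; not done until Mar 21, 2001, 3 days after the deadline.
The procedure was therefore not followed at step 4.

Step 4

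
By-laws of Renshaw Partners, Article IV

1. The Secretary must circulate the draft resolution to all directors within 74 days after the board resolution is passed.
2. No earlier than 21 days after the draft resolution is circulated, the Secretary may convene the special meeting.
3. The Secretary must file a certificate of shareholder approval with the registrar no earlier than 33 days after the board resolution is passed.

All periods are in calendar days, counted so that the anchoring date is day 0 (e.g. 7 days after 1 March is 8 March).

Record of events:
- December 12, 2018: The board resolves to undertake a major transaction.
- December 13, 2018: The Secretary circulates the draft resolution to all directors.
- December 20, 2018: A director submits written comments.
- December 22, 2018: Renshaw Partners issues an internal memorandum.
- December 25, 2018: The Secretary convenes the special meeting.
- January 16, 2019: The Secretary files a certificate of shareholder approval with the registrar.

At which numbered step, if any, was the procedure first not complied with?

(1) due by December 12, 2018 + 74 days = February 24, 2019; completed December 13, 2018, before the deadline.
(2) permitted from December 13, 2018 + 21 days = January 3, 2019 onward; done December 25, 2018 — 9 days too early.

Step 2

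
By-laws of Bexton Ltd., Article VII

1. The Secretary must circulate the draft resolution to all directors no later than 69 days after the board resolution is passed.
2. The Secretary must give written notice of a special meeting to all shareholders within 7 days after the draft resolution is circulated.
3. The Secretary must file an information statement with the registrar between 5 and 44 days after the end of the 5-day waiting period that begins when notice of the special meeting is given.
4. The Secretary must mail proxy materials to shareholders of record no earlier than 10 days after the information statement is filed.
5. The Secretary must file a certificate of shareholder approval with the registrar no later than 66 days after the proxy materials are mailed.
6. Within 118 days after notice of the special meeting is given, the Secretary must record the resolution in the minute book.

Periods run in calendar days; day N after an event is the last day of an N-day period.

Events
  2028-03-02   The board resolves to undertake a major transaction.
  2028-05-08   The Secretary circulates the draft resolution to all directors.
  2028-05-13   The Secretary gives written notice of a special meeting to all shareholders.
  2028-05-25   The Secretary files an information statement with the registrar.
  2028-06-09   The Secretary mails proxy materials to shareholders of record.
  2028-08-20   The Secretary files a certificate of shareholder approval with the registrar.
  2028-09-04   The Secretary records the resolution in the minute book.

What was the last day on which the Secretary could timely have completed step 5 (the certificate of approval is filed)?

2028-08-14

Step 5 runs from 2028-06-09, when the proxy materials are mailed. 66 days after 2028-06-09 is 2028-08-14.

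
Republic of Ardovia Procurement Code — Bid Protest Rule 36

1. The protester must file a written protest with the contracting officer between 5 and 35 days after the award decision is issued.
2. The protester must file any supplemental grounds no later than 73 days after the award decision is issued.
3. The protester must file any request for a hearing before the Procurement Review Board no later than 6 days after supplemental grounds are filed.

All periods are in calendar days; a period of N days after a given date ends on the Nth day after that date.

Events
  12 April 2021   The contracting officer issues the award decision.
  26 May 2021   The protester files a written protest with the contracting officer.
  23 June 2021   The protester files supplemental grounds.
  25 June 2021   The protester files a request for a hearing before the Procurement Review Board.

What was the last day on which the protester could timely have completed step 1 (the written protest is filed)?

17 May 2021

Step 1 runs from 12 April 2021, when the award decision is issued. The window is 5–35 days after 12 April 2021; it closes on 17 May 2021.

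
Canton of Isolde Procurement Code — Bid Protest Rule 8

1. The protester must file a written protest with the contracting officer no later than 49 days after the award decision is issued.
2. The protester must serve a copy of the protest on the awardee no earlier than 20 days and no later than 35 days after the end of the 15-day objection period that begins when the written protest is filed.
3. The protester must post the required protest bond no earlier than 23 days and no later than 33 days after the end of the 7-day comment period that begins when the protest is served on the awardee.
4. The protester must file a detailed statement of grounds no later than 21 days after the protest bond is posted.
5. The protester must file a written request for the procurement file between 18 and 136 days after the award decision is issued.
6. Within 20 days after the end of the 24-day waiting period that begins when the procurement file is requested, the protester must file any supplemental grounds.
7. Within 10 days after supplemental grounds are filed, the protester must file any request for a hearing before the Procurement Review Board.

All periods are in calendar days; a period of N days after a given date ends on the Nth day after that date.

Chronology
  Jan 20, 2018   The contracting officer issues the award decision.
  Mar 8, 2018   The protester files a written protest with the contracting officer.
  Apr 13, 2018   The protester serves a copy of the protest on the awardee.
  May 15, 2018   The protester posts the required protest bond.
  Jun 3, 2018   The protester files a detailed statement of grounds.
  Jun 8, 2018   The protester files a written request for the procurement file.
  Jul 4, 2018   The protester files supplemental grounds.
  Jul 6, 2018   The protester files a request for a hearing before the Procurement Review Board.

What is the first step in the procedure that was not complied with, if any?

Step 1 — counting 49 days from Jan 20, 2018 (when the award decision is issued) gives a deadline of Mar 10, 2018; completed Mar 8, 2018, before the deadline.
Step 2 — 20 and 35 days from Mar 23, 2018 (end of the 15-day objection period, which began when the written protest is filed on Mar 8, 2018) are Apr 12, 2018 and Apr 27, 2018 respectively; done Apr 13, 2018, which is between those dates.
Step 3 — 23 and 33 days from Apr 20, 2018 (end of the 7-day comment period, which began when the protest is served on the awardee on Apr 13, 2018) are May 13, 2018 and May 23, 2018 respectively; May 15, 2018 falls inside that range.
Step 4 — counting 21 days from May 15, 2018 (when the protest bond is posted) gives a deadline of Jun 5, 2018; completed Jun 3, 2018, before the deadline.
Step 5 — 18 and 136 days from Jan 20, 2018 (when the award decision is issued) are Feb 7, 2018 and Jun 5, 2018 respectively; Jun 8, 2018 is 3 days past the end of the window.

Step 5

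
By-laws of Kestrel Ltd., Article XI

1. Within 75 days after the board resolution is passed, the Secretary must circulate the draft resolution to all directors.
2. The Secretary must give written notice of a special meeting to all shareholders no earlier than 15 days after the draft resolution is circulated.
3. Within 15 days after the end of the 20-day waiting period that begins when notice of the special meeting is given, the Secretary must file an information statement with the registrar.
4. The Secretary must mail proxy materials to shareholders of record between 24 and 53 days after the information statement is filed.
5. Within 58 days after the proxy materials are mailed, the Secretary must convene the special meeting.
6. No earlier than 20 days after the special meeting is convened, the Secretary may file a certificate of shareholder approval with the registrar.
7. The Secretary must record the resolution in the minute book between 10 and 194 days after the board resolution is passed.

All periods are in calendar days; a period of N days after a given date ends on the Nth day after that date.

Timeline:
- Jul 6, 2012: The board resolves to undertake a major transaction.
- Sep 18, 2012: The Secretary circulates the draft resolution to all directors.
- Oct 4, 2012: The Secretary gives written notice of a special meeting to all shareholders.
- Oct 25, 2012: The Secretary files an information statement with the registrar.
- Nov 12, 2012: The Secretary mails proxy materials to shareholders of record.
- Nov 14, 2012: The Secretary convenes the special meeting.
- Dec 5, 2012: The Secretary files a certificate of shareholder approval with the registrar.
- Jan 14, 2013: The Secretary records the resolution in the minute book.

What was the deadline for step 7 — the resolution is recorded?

Step 7 runs from Jul 6, 2012, when the board resolution is passed. The window is 10–194 days after Jul 6, 2012; it closes on Jan 16, 2013.

Jan 16, 2013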